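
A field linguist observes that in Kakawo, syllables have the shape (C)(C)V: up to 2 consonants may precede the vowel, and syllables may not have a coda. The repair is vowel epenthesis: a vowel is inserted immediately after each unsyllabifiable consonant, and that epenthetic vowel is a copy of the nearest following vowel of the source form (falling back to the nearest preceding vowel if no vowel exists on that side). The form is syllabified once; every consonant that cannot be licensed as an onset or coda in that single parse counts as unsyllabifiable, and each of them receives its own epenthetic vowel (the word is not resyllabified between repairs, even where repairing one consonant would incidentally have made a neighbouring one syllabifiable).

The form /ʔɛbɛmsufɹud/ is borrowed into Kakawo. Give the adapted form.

Syllabifying with onset maximization leaves /d/ stranded (no codas are permitted; onsets may contain at most 2 consonants).
Each unlicensed consonant becomes the onset of a new syllable: /d/ → /du/.

ʔɛbɛmsufɹudu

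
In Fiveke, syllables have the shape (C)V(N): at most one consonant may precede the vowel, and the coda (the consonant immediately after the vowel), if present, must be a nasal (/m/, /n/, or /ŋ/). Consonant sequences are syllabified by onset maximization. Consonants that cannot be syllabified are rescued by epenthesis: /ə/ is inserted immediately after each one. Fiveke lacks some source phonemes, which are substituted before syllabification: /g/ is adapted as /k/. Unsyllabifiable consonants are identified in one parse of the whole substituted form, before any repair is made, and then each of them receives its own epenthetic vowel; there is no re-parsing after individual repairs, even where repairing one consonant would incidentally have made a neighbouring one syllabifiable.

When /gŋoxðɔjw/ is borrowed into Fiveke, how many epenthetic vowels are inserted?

4

After substitution the input is /kŋoxðɔjw/.
The unsyllabifiable consonants are /k/, /x/, /j/, /w/; each receives one epenthetic vowel.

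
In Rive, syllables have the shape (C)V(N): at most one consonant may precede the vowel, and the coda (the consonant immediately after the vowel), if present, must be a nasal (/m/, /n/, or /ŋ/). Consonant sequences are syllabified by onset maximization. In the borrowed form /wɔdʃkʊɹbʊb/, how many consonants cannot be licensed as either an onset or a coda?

4

Under (C)V(N), the unsyllabifiable consonants are /d/, /ʃ/, /ɹ/, /b/ (only a nasal (/m/, /n/, or /ŋ/) is licensed in coda position; onsets are limited to one consonant).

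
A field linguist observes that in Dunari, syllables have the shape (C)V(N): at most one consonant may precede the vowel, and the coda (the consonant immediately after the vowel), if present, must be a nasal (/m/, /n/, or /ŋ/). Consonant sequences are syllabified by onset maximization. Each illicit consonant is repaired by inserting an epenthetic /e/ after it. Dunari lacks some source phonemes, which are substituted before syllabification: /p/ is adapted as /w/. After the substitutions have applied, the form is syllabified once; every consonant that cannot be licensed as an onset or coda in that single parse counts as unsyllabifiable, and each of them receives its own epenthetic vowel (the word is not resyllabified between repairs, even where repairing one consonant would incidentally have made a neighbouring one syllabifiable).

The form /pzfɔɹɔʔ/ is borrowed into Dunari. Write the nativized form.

Substitution: /p/ → /w/, giving /wzfɔɹɔʔ/.
Under (C)V(N), the unsyllabifiable consonants are /w/, /z/, /ʔ/ (only a nasal (/m/, /n/, or /ŋ/) is licensed in coda position; onsets are limited to one consonant).
Epenthesis after each stranded consonant: /w/ → /we/, /z/ → /ze/, /ʔ/ → /ʔe/.

wezefɔɹɔʔe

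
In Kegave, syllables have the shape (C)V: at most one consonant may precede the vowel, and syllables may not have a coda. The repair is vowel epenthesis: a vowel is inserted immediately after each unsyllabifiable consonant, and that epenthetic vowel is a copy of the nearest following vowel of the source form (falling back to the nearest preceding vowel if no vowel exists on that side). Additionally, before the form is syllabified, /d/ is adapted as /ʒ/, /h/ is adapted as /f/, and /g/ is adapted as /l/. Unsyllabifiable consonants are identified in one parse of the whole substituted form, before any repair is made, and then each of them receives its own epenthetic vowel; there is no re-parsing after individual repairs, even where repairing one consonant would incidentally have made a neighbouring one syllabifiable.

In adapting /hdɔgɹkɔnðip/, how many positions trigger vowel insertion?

After substitution the input is /fʒɔlɹkɔnðip/.
The unsyllabifiable consonants are /f/, /l/, /ɹ/, /n/, /p/; each receives one epenthetic vowel.

5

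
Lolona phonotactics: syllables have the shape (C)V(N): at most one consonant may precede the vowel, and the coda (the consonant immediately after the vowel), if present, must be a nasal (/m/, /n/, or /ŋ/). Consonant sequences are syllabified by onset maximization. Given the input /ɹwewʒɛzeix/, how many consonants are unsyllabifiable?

The consonants /ɹ/, /w/, /x/ cannot be parsed into a legal (C)V(N) syllable (only a nasal (/m/, /n/, or /ŋ/) is licensed in coda position; onsets are limited to one consonant).

3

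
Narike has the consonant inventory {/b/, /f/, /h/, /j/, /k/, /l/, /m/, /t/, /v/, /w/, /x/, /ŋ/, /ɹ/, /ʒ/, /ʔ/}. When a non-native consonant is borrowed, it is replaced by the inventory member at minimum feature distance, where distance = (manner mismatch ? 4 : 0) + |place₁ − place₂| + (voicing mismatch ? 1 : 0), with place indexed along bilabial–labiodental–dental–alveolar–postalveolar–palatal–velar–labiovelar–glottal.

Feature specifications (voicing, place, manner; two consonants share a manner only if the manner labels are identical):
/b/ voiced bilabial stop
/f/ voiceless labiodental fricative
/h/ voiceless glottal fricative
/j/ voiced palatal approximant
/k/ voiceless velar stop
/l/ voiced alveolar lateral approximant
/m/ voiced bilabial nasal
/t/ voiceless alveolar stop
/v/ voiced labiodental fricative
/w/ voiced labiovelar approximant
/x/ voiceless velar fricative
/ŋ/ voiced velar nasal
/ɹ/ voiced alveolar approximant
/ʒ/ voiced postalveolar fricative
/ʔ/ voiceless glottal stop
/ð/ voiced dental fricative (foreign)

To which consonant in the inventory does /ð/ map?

/v/ is closest: same manner (fricative), place distance 1 (dental→labiodental), same voicing; total 1. Next closest is /f/ at distance 2.

v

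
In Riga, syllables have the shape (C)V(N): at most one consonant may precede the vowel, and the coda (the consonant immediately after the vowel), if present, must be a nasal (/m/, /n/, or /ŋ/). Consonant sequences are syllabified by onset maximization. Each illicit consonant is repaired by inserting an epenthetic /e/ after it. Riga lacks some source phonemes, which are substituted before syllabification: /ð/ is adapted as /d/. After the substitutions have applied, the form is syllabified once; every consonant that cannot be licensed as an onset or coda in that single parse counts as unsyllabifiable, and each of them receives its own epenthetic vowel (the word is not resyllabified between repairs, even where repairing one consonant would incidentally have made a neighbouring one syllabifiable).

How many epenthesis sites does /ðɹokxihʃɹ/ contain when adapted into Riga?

After substitution the input is /dɹokxihʃɹ/.
The unsyllabifiable consonants are /d/, /k/, /h/, /ʃ/, /ɹ/; each receives one epenthetic vowel.

5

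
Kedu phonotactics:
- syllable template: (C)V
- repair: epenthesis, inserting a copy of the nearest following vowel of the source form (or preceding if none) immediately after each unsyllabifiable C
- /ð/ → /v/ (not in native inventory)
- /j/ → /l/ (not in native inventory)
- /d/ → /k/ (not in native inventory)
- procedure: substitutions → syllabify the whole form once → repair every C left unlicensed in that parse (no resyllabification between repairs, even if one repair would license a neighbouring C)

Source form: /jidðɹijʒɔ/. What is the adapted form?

likiviɹilɔʒɔ

Substitution: /j/ → /l/, /d/ → /k/, /ð/ → /v/, giving /likvɹilʒɔ/.
Syllabifying with onset maximization leaves /k/, /v/, /l/ stranded (no codas are permitted; onsets are limited to one consonant).
Inserting the epenthetic vowel yields /k/ → /ki/, /v/ → /vi/, /l/ → /lɔ/.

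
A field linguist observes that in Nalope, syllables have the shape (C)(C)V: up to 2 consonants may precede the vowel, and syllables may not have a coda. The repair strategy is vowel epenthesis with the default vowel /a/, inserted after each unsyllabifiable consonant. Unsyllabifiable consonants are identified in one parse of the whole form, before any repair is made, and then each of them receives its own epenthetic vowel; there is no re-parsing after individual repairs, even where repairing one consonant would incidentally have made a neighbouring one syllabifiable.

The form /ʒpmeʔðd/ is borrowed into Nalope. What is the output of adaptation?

Syllabifying with onset maximization leaves /ʒ/, /ʔ/, /ð/, /d/ stranded (no codas are permitted; onsets may contain at most 2 consonants).
Epenthesis after each stranded consonant: /ʒ/ → /ʒa/, /ʔ/ → /ʔa/, /ð/ → /ða/, /d/ → /da/.

ʒapmeʔaðada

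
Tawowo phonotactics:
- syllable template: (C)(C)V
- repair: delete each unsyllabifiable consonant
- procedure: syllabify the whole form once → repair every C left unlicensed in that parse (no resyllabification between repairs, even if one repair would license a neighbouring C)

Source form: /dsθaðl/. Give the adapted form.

The consonants /d/, /ð/, /l/ cannot be parsed into a legal (C)(C)V syllable (no codas are permitted; onsets may contain at most 2 consonants).
Deletion applies to /d/, /ð/, /l/.

sθa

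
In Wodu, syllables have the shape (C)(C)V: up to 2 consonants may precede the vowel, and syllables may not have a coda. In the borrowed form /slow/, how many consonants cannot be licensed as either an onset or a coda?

Syllabifying with onset maximization leaves /w/ stranded (no codas are permitted; onsets may contain at most 2 consonants).

1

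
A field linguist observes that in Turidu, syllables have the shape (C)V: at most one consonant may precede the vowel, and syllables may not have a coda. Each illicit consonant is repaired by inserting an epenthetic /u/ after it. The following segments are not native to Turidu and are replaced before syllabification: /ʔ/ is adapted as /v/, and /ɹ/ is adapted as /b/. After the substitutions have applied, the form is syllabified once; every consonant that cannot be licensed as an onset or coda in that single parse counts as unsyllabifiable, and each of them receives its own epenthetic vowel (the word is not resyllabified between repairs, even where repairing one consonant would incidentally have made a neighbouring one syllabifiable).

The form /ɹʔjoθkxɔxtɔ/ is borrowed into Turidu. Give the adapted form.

buvujoθukuxɔxutɔ

Substitution: /ɹ/ → /b/, /ʔ/ → /v/, giving /bvjoθkxɔxtɔ/.
Under (C)V, the unsyllabifiable consonants are /b/, /v/, /θ/, /k/, /x/ (no codas are permitted; onsets are limited to one consonant).
Inserting the epenthetic vowel yields /b/ → /bu/, /v/ → /vu/, /θ/ → /θu/, /k/ → /ku/, /x/ → /xu/.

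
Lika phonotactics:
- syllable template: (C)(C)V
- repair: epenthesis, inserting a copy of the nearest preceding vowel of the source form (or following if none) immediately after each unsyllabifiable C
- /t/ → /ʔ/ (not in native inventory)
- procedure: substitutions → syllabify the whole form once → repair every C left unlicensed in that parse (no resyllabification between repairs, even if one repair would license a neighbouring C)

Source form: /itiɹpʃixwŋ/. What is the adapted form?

iʔiɹipʃixiwiŋi

Substitution: /t/ → /ʔ/, giving /iʔiɹpʃixwŋ/.
Syllabifying with onset maximization leaves /ɹ/, /x/, /w/, /ŋ/ stranded (no codas are permitted; onsets may contain at most 2 consonants).
Each unlicensed consonant becomes the onset of a new syllable: /ɹ/ → /ɹi/, /x/ → /xi/, /w/ → /wi/, /ŋ/ → /ŋi/.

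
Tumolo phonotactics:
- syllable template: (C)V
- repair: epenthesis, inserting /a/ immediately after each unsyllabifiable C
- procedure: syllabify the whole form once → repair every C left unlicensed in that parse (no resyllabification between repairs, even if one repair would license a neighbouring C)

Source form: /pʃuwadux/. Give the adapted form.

paʃuwaduxa

Under (C)V, the unsyllabifiable consonants are /p/, /x/ (no codas are permitted; onsets are limited to one consonant).
Epenthesis after each stranded consonant: /p/ → /pa/, /x/ → /xa/.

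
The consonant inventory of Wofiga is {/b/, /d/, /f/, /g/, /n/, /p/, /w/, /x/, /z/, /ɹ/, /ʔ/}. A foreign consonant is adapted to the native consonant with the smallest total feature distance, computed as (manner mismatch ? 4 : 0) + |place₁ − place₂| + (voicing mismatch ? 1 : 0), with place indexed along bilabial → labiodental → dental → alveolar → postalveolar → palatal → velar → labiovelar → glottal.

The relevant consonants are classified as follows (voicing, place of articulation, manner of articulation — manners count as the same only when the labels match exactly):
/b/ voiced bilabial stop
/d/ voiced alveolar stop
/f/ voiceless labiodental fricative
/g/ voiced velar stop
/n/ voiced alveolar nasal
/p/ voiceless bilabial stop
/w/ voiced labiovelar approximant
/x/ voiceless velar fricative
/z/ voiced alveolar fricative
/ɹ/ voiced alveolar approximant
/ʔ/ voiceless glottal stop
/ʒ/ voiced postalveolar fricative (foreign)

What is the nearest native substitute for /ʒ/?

/z/ is closest: same manner (fricative), place distance 1 (postalveolar→alveolar), same voicing; total 1. Next closest is /x/ at distance 3.

z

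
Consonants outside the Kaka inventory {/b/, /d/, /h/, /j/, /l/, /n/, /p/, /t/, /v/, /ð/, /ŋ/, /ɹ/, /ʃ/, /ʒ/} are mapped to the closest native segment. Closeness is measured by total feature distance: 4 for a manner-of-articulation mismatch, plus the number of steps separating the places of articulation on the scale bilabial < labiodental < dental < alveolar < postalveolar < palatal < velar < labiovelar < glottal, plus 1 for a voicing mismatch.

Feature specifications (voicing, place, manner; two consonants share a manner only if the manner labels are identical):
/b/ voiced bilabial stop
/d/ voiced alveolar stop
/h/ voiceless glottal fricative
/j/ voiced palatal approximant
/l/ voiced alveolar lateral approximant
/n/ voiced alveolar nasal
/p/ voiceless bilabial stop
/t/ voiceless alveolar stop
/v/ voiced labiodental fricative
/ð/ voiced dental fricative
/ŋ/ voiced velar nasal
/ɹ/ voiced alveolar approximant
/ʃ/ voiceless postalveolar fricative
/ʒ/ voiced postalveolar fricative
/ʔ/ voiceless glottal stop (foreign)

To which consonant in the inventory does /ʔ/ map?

/h/ is closest: manner differs (stop→fricative, +4), place distance 0 (glottal→glottal), same voicing; total 4. Next closest is /t/ at distance 5.

h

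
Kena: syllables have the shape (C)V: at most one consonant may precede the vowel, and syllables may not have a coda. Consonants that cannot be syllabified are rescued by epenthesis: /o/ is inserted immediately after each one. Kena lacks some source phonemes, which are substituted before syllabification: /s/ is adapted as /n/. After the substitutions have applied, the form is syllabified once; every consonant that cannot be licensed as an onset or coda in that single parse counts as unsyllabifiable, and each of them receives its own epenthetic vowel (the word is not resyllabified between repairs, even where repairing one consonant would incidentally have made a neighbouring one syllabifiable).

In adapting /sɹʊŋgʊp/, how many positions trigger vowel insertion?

After substitution the input is /nɹʊŋgʊp/.
The unsyllabifiable consonants are /n/, /ŋ/, /p/; each receives one epenthetic vowel.

3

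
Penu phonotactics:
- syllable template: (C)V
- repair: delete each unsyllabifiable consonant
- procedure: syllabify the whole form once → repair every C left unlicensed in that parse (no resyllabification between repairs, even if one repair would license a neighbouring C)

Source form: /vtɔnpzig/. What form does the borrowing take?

tɔzi

The consonants /v/, /n/, /p/, /g/ cannot be parsed into a legal (C)V syllable (no codas are permitted; onsets are limited to one consonant).
Each unlicensed consonant is deleted: /v/, /n/, /p/, /g/.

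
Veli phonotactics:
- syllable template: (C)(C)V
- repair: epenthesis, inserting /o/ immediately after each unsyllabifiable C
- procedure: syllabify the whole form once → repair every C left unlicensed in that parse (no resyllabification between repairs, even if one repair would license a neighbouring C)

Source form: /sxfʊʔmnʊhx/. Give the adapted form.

Syllabifying with onset maximization leaves /s/, /ʔ/, /h/, /x/ stranded (no codas are permitted; onsets may contain at most 2 consonants).
Inserting the epenthetic vowel yields /s/ → /so/, /ʔ/ → /ʔo/, /h/ → /ho/, /x/ → /xo/.

soxfʊʔomnʊhoxo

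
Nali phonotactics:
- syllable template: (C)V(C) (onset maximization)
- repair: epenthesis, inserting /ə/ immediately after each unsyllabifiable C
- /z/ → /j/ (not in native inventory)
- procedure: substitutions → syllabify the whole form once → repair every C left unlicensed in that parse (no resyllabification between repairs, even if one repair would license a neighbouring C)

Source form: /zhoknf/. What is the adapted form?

Substitution: /z/ → /j/, giving /jhoknf/.
Syllabifying with onset maximization leaves /j/, /n/, /f/ stranded (at most one coda consonant is licensed; onsets are limited to one consonant).
Each unlicensed consonant becomes the onset of a new syllable: /j/ → /jə/, /n/ → /nə/, /f/ → /fə/.

jəhoknəfə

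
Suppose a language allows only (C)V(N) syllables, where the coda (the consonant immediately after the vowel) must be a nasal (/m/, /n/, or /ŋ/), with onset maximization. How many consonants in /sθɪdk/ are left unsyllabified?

3

The consonants /s/, /d/, /k/ cannot be parsed into a legal (C)V(N) syllable (only a nasal (/m/, /n/, or /ŋ/) is licensed in coda position; onsets are limited to one consonant).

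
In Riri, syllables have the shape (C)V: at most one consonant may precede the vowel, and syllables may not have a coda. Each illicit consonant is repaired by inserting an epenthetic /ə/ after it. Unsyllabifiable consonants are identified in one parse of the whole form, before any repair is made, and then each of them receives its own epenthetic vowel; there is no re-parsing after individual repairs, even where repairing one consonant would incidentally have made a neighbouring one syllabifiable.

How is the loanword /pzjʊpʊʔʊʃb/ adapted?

pəzəjʊpʊʔʊʃəbə

Syllabifying with onset maximization leaves /p/, /z/, /ʃ/, /b/ stranded (no codas are permitted; onsets are limited to one consonant).
Each unlicensed consonant becomes the onset of a new syllable: /p/ → /pə/, /z/ → /zə/, /ʃ/ → /ʃə/, /b/ → /bə/.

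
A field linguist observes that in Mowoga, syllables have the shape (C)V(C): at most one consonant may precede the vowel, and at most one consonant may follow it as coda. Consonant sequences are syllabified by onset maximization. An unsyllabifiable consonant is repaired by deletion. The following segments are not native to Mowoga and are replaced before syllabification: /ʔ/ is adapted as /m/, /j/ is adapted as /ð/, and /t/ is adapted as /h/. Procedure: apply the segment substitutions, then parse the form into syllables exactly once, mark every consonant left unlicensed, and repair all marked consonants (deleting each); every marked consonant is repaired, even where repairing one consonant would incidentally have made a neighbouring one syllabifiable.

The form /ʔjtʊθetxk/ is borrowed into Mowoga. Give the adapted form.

Substitution: /ʔ/ → /m/, /j/ → /ð/, /t/ → /h/, giving /mðhʊθehxk/.
The consonants /m/, /ð/, /x/, /k/ cannot be parsed into a legal (C)V(C) syllable (at most one coda consonant is licensed; onsets are limited to one consonant).
Deleting the stranded consonants removes /m/, /ð/, /x/, /k/.

hʊθeh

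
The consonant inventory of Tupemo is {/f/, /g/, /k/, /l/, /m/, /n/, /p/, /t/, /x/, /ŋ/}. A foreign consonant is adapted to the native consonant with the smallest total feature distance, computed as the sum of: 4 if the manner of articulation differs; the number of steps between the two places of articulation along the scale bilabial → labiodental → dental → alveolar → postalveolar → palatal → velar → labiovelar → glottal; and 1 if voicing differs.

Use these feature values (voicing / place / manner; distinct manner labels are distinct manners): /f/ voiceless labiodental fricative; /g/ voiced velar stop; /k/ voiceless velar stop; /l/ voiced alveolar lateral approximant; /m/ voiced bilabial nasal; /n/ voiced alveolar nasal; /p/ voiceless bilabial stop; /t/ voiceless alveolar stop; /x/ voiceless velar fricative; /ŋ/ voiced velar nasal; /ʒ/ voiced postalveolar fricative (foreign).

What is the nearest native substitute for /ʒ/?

/x/ is closest: same manner (fricative), place distance 2 (postalveolar→velar), voicing differs (+1); total 3. Next closest is /f/ at distance 4.

x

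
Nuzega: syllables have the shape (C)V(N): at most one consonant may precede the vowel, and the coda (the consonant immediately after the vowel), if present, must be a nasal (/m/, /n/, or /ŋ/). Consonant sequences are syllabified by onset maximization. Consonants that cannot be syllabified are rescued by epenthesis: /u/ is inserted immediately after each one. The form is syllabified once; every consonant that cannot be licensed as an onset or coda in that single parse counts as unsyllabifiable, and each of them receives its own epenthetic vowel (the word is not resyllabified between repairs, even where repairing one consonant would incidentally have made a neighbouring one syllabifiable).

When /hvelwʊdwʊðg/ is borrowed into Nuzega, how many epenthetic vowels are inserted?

5

The unsyllabifiable consonants are /h/, /l/, /d/, /ð/, /g/; each receives one epenthetic vowel.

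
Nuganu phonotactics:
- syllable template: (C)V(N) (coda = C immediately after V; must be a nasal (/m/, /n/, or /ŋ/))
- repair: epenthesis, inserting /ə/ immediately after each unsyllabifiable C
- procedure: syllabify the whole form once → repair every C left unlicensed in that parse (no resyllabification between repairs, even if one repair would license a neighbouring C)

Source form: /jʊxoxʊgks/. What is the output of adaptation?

Syllabifying with onset maximization leaves /g/, /k/, /s/ stranded (only a nasal (/m/, /n/, or /ŋ/) is licensed in coda position; onsets are limited to one consonant).
Inserting the epenthetic vowel yields /g/ → /gə/, /k/ → /kə/, /s/ → /sə/.

jʊxoxʊgəkəsə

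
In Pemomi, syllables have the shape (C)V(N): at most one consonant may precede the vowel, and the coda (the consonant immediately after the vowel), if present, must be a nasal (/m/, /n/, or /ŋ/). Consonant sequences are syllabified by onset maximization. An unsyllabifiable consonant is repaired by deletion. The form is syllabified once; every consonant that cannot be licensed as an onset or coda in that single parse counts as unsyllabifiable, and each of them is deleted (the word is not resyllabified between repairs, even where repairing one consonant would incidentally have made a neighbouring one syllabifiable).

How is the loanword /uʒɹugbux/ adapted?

The consonants /ʒ/, /g/, /x/ cannot be parsed into a legal (C)V(N) syllable (only a nasal (/m/, /n/, or /ŋ/) is licensed in coda position; onsets are limited to one consonant).
Deletion applies to /ʒ/, /g/, /x/.

uɹubu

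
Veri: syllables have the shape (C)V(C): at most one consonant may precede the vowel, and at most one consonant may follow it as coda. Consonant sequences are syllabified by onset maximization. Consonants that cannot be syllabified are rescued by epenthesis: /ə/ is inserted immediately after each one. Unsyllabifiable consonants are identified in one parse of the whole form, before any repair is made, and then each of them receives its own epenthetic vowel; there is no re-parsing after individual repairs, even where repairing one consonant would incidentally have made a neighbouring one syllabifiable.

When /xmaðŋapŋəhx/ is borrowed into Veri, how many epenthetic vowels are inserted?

2

The unsyllabifiable consonants are /x/, /x/; each receives one epenthetic vowel.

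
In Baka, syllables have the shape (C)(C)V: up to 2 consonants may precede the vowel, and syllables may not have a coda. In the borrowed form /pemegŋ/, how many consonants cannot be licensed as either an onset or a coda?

The consonants /g/, /ŋ/ cannot be parsed into a legal (C)(C)V syllable (no codas are permitted; onsets may contain at most 2 consonants).

2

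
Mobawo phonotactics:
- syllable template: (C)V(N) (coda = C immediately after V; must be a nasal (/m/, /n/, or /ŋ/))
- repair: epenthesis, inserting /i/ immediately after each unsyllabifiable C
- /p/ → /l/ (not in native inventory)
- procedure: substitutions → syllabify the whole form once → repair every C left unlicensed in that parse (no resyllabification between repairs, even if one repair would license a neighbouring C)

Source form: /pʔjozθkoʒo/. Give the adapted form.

liʔijoziθikoʒo

Substitution: /p/ → /l/, giving /lʔjozθkoʒo/.
The consonants /l/, /ʔ/, /z/, /θ/ cannot be parsed into a legal (C)V(N) syllable (only a nasal (/m/, /n/, or /ŋ/) is licensed in coda position; onsets are limited to one consonant).
Inserting the epenthetic vowel yields /l/ → /li/, /ʔ/ → /ʔi/, /z/ → /zi/, /θ/ → /θi/.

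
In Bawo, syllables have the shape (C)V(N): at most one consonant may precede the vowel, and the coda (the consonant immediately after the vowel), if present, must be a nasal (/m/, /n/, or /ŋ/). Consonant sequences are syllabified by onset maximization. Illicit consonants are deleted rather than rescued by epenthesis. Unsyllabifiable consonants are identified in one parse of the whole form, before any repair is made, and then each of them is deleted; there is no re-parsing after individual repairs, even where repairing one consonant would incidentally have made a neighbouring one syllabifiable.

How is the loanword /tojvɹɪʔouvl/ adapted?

Under (C)V(N), the unsyllabifiable consonants are /j/, /v/, /v/, /l/ (only a nasal (/m/, /n/, or /ŋ/) is licensed in coda position; onsets are limited to one consonant).
Each unlicensed consonant is deleted: /j/, /v/, /v/, /l/.

toɹɪʔou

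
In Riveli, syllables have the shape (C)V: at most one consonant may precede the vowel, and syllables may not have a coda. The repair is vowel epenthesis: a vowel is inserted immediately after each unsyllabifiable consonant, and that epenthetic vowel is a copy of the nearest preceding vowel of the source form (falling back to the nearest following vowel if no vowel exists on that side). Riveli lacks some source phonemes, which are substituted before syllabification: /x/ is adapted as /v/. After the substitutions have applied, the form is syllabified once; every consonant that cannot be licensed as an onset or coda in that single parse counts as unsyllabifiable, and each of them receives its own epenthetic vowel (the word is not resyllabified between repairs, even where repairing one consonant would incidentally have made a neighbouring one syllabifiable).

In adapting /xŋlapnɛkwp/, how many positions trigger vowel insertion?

After substitution the input is /vŋlapnɛkwp/.
The unsyllabifiable consonants are /v/, /ŋ/, /p/, /k/, /w/, /p/; each receives one epenthetic vowel.

6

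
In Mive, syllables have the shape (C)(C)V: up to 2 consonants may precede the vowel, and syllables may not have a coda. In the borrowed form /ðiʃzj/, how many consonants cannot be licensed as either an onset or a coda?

3

The consonants /ʃ/, /z/, /j/ cannot be parsed into a legal (C)(C)V syllable (no codas are permitted; onsets may contain at most 2 consonants).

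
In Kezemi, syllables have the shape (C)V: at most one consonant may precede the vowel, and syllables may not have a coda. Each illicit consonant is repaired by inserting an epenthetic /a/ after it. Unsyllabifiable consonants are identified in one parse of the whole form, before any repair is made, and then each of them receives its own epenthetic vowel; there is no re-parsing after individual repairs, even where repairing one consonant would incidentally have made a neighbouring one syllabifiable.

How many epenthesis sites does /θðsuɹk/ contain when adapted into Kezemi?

The unsyllabifiable consonants are /θ/, /ð/, /ɹ/, /k/; each receives one epenthetic vowel.

4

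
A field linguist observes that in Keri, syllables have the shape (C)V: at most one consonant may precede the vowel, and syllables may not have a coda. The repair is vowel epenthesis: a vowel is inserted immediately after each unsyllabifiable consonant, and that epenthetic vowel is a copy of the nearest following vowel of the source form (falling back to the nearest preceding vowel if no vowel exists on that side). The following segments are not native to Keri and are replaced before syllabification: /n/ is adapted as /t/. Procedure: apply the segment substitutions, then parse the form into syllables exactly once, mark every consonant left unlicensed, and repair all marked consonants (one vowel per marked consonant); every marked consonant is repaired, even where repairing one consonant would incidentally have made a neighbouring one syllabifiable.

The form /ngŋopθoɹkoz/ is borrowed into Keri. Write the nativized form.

Substitution: /n/ → /t/, giving /tgŋopθoɹkoz/.
The consonants /t/, /g/, /p/, /ɹ/, /z/ cannot be parsed into a legal (C)V syllable (no codas are permitted; onsets are limited to one consonant).
Inserting the epenthetic vowel yields /t/ → /to/, /g/ → /go/, /p/ → /po/, /ɹ/ → /ɹo/, /z/ → /zo/.

togoŋopoθoɹokozo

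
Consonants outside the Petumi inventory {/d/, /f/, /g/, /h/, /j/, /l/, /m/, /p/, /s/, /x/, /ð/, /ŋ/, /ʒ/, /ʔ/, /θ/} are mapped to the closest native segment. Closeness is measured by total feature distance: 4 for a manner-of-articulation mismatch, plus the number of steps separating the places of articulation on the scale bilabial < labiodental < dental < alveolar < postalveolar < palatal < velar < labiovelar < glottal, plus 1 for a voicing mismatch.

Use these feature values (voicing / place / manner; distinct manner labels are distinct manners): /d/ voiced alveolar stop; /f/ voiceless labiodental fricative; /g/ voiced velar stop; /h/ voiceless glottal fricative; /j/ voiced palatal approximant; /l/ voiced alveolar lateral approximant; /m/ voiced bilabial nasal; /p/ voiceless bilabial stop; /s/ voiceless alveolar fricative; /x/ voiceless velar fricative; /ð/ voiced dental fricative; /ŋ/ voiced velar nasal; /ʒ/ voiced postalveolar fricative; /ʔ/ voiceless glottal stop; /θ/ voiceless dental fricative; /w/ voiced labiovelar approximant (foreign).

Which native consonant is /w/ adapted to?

/j/ is closest: same manner (approximant), place distance 2 (labiovelar→palatal), same voicing; total 2. Next closest is /g/ at distance 5.

j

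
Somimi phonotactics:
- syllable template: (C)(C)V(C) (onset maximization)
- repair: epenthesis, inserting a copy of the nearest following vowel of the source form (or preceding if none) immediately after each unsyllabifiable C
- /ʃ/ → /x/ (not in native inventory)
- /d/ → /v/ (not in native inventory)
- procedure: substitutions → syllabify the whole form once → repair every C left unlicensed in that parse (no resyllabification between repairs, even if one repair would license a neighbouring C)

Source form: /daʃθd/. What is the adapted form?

Substitution: /d/ → /v/, /ʃ/ → /x/, giving /vaxθv/.
Under (C)(C)V(C), the unsyllabifiable consonants are /θ/, /v/ (at most one coda consonant is licensed; onsets may contain at most 2 consonants).
Epenthesis after each stranded consonant: /θ/ → /θa/, /v/ → /va/.

vaxθava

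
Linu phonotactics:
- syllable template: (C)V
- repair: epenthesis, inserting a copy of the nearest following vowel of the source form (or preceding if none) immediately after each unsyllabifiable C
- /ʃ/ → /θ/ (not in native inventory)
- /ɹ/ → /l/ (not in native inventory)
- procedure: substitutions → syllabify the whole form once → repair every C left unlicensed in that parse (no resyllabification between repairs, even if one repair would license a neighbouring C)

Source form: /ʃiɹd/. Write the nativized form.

Substitution: /ʃ/ → /θ/, /ɹ/ → /l/, giving /θild/.
Under (C)V, the unsyllabifiable consonants are /l/, /d/ (no codas are permitted; onsets are limited to one consonant).
Inserting the epenthetic vowel yields /l/ → /li/, /d/ → /di/.

θilidi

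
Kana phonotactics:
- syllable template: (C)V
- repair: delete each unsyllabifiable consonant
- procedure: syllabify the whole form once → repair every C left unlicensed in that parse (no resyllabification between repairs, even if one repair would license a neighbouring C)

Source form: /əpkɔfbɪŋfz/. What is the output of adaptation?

əkɔbɪ

The consonants /p/, /f/, /ŋ/, /f/, /z/ cannot be parsed into a legal (C)V syllable (no codas are permitted; onsets are limited to one consonant).
Deletion applies to /p/, /f/, /ŋ/, /f/, /z/.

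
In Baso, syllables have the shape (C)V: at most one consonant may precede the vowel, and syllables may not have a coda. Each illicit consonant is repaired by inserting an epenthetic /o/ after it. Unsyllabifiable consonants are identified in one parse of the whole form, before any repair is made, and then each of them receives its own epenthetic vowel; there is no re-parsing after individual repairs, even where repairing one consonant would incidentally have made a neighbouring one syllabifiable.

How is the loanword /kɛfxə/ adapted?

kɛfoxə

The consonants /f/ cannot be parsed into a legal (C)V syllable (no codas are permitted; onsets are limited to one consonant).
Epenthesis after each stranded consonant: /f/ → /fo/.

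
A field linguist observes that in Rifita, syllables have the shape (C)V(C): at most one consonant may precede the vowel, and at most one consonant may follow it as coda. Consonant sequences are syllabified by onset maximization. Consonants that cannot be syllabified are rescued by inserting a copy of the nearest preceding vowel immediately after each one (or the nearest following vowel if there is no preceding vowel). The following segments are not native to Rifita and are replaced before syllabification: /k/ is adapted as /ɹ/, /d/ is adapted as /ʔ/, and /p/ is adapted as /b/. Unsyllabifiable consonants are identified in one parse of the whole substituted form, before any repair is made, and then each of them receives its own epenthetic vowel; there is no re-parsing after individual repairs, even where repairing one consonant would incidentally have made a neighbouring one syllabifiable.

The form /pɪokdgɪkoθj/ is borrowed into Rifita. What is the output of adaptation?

bɪoɹʔogɪɹoθjo

Substitution: /p/ → /b/, /k/ → /ɹ/, /d/ → /ʔ/, giving /bɪoɹʔgɪɹoθj/.
Syllabifying with onset maximization leaves /ʔ/, /j/ stranded (at most one coda consonant is licensed; onsets are limited to one consonant).
Epenthesis after each stranded consonant: /ʔ/ → /ʔo/, /j/ → /jo/.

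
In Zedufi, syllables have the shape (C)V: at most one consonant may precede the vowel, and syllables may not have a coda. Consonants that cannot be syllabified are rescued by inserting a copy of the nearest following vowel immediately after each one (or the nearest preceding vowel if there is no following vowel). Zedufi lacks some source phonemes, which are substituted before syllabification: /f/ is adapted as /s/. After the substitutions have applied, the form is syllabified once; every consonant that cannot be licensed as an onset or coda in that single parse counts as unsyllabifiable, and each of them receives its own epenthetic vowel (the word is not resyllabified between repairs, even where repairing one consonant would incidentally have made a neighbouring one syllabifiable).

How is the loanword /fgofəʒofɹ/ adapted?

Substitution: /f/ → /s/, giving /sgosəʒosɹ/.
Under (C)V, the unsyllabifiable consonants are /s/, /s/, /ɹ/ (no codas are permitted; onsets are limited to one consonant).
Each unlicensed consonant becomes the onset of a new syllable: /s/ → /so/, /s/ → /so/, /ɹ/ → /ɹo/.

sogosəʒosoɹo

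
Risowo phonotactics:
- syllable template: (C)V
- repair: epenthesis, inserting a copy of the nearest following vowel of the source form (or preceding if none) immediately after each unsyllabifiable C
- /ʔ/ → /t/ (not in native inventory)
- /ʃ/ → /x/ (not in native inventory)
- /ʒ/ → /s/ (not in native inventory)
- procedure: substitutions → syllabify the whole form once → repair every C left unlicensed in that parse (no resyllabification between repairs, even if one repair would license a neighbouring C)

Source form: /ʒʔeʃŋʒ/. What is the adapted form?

Substitution: /ʒ/ → /s/, /ʔ/ → /t/, /ʃ/ → /x/, giving /stexŋs/.
The consonants /s/, /x/, /ŋ/, /s/ cannot be parsed into a legal (C)V syllable (no codas are permitted; onsets are limited to one consonant).
Inserting the epenthetic vowel yields /s/ → /se/, /x/ → /xe/, /ŋ/ → /ŋe/, /s/ → /se/.

setexeŋese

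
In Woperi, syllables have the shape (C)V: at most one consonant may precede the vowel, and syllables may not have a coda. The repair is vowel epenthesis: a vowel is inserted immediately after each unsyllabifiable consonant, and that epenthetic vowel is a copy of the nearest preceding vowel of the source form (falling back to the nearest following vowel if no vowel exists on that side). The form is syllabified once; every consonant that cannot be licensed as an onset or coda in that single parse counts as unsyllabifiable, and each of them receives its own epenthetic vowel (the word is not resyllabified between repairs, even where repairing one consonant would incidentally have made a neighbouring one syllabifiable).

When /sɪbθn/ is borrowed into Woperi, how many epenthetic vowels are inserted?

The unsyllabifiable consonants are /b/, /θ/, /n/; each receives one epenthetic vowel.

3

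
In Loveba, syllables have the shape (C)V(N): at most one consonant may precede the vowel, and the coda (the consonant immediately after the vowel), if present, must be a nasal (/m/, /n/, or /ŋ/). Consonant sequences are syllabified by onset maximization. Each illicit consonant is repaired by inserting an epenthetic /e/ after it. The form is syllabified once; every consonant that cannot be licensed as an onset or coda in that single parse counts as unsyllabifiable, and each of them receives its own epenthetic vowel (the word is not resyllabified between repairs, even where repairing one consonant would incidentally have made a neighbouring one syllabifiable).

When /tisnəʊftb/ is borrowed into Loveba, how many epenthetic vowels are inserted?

The unsyllabifiable consonants are /s/, /f/, /t/, /b/; each receives one epenthetic vowel.

4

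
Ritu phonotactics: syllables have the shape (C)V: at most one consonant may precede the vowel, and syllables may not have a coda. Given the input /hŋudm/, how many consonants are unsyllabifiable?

3

The consonants /h/, /d/, /m/ cannot be parsed into a legal (C)V syllable (no codas are permitted; onsets are limited to one consonant).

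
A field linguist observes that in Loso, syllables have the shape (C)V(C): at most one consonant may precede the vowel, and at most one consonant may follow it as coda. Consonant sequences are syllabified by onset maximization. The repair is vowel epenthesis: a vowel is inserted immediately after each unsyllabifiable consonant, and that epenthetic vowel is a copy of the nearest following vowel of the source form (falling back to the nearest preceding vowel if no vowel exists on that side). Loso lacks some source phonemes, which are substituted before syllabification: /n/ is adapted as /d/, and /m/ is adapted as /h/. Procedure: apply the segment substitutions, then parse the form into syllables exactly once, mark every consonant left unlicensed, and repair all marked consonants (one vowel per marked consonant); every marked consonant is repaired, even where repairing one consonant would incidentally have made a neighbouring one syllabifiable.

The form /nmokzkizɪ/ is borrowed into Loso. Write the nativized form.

dohokzikizɪ

Substitution: /n/ → /d/, /m/ → /h/, giving /dhokzkizɪ/.
The consonants /d/, /z/ cannot be parsed into a legal (C)V(C) syllable (at most one coda consonant is licensed; onsets are limited to one consonant).
Inserting the epenthetic vowel yields /d/ → /do/, /z/ → /zi/.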